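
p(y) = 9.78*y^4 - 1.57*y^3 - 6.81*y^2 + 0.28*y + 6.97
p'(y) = 39.12*y^3 - 4.71*y^2 - 13.62*y + 0.28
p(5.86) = 10991.48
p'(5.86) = 7630.85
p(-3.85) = 2143.28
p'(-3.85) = -2249.54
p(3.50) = 1324.82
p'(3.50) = 1572.18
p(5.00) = 5754.37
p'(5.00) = 4704.43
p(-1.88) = 114.98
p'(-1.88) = -250.70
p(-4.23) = 3133.89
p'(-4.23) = -2987.26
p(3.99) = 2278.68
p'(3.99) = 2355.90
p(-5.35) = 8063.21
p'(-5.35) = -6052.13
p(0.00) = 6.97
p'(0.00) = 0.28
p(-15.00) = 498881.77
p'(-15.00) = -132885.17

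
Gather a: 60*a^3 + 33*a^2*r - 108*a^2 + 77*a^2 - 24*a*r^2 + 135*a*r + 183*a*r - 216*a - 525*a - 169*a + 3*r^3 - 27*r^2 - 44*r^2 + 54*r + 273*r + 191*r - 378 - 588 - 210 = 60*a^3 + a^2*(33*r - 31) + a*(-24*r^2 + 318*r - 910) + 3*r^3 - 71*r^2 + 518*r - 1176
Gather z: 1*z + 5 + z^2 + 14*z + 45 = z^2 + 15*z + 50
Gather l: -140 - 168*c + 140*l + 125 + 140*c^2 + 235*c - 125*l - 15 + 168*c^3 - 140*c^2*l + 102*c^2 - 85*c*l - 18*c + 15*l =168*c^3 + 242*c^2 + 49*c + l*(-140*c^2 - 85*c + 30) - 30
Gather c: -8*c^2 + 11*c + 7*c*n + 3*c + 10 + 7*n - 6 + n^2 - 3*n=-8*c^2 + c*(7*n + 14) + n^2 + 4*n + 4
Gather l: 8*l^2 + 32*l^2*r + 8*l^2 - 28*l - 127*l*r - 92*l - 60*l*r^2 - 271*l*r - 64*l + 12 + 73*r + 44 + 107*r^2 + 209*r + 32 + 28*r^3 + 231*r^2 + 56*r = l^2*(32*r + 16) + l*(-60*r^2 - 398*r - 184) + 28*r^3 + 338*r^2 + 338*r + 88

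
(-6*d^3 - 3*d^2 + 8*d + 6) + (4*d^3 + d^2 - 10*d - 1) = -2*d^3 - 2*d^2 - 2*d + 5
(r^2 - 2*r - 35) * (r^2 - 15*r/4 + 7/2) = r^4 - 23*r^3/4 - 24*r^2 + 497*r/4 - 245/2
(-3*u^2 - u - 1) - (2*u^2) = -5*u^2 - u - 1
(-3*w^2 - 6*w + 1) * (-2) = 6*w^2 + 12*w - 2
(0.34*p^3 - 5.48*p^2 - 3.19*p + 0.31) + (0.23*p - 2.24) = 0.34*p^3 - 5.48*p^2 - 2.96*p - 1.93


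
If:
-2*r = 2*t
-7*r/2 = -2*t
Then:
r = 0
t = 0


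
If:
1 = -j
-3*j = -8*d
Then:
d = -3/8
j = -1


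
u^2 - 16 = (u - 4)*(u + 4)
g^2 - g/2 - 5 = (g - 5/2)*(g + 2)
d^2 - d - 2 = (d - 2)*(d + 1)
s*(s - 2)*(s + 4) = s^3 + 2*s^2 - 8*s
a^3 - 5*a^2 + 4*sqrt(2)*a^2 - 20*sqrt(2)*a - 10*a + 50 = (a - 5)*(a - sqrt(2))*(a + 5*sqrt(2))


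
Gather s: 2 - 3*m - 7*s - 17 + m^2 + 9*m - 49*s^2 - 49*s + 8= m^2 + 6*m - 49*s^2 - 56*s - 7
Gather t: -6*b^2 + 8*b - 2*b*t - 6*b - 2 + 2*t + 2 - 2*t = -6*b^2 - 2*b*t + 2*b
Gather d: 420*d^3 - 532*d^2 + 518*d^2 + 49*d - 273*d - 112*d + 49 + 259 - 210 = 420*d^3 - 14*d^2 - 336*d + 98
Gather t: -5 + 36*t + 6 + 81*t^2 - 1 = 81*t^2 + 36*t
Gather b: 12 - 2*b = 12 - 2*b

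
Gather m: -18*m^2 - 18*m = -18*m^2 - 18*m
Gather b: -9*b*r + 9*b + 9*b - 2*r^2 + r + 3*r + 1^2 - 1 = b*(18 - 9*r) - 2*r^2 + 4*r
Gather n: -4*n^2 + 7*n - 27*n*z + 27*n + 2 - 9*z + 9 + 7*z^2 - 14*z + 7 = -4*n^2 + n*(34 - 27*z) + 7*z^2 - 23*z + 18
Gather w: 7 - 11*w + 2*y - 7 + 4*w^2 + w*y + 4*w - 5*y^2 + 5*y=4*w^2 + w*(y - 7) - 5*y^2 + 7*y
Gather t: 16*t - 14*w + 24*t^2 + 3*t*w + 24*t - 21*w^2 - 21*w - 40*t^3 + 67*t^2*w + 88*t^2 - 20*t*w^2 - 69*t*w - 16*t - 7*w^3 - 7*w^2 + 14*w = -40*t^3 + t^2*(67*w + 112) + t*(-20*w^2 - 66*w + 24) - 7*w^3 - 28*w^2 - 21*w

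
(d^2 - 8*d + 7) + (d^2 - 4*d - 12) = 2*d^2 - 12*d - 5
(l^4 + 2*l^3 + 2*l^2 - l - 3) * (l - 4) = l^5 - 2*l^4 - 6*l^3 - 9*l^2 + l + 12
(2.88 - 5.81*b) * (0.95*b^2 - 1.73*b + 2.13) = -5.5195*b^3 + 12.7873*b^2 - 17.3577*b + 6.1344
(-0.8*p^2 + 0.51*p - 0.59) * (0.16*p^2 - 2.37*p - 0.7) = -0.128*p^4 + 1.9776*p^3 - 0.7431*p^2 + 1.0413*p + 0.413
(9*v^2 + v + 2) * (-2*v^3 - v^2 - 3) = -18*v^5 - 11*v^4 - 5*v^3 - 29*v^2 - 3*v - 6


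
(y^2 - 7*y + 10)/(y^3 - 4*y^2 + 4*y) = (y - 5)/(y*(y - 2))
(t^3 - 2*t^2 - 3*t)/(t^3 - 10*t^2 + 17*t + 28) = t*(t - 3)/(t^2 - 11*t + 28)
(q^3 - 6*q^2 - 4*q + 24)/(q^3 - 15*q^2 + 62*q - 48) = (q^2 - 4)/(q^2 - 9*q + 8)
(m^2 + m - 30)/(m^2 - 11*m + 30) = (m + 6)/(m - 6)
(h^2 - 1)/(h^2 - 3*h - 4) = (h - 1)/(h - 4)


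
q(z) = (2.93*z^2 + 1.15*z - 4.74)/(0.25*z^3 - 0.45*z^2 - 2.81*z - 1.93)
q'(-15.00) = -0.04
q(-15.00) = -0.70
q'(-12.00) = -0.07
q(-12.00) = -0.87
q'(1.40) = -1.36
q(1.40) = -0.43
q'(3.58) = -6.87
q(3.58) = -5.87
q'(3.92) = -15.10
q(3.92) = -9.33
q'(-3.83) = -1.02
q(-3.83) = -2.86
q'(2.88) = -2.63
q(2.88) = -2.94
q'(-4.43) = -0.65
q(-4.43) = -2.38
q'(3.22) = -3.88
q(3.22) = -4.02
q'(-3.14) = -2.19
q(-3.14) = -3.89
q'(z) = (5.86*z + 1.15)/(0.25*z^3 - 0.45*z^2 - 2.81*z - 1.93) + (-0.75*z^2 + 0.9*z + 2.81)*(2.93*z^2 + 1.15*z - 4.74)/(0.25*z^3 - 0.45*z^2 - 2.81*z - 1.93)^2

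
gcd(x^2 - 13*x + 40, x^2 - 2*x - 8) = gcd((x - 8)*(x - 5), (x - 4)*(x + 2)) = 1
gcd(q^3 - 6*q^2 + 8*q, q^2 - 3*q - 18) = 1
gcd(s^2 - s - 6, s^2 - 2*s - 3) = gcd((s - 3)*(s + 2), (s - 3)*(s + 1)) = s - 3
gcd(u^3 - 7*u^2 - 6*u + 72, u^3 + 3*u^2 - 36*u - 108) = u^2 - 3*u - 18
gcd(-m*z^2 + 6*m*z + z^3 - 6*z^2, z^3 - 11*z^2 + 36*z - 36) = z - 6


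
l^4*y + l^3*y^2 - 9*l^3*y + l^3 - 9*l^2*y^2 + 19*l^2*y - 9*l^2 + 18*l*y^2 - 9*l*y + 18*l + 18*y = (l - 6)*(l - 3)*(l + y)*(l*y + 1)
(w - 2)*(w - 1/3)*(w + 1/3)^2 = w^4 - 5*w^3/3 - 7*w^2/9 + 5*w/27 + 2/27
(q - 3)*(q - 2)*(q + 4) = q^3 - q^2 - 14*q + 24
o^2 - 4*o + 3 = (o - 3)*(o - 1)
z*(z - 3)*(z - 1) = z^3 - 4*z^2 + 3*z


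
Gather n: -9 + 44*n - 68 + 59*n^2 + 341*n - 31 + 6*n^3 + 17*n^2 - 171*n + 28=6*n^3 + 76*n^2 + 214*n - 80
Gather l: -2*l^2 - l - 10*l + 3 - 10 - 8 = -2*l^2 - 11*l - 15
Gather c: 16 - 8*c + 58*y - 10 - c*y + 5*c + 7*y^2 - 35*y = c*(-y - 3) + 7*y^2 + 23*y + 6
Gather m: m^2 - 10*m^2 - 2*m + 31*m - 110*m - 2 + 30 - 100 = -9*m^2 - 81*m - 72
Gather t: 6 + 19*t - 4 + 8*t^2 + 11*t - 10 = 8*t^2 + 30*t - 8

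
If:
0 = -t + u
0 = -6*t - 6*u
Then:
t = 0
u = 0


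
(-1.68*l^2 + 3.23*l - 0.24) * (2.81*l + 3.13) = -4.7208*l^3 + 3.8179*l^2 + 9.4355*l - 0.7512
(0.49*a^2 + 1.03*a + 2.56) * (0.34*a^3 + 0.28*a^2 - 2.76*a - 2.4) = 0.1666*a^5 + 0.4874*a^4 - 0.1936*a^3 - 3.302*a^2 - 9.5376*a - 6.144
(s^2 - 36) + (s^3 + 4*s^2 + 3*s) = s^3 + 5*s^2 + 3*s - 36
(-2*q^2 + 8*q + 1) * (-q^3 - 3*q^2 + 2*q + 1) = 2*q^5 - 2*q^4 - 29*q^3 + 11*q^2 + 10*q + 1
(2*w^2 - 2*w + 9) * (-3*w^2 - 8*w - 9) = -6*w^4 - 10*w^3 - 29*w^2 - 54*w - 81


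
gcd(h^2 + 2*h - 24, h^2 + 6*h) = h + 6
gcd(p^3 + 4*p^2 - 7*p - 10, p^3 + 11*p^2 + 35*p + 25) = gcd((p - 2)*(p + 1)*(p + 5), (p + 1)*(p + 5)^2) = p^2 + 6*p + 5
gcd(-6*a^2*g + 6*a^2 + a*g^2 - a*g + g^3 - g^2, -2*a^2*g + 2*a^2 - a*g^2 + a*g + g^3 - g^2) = 2*a*g - 2*a - g^2 + g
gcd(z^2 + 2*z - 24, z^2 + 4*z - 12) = z + 6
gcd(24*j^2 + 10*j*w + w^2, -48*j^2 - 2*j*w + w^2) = 6*j + w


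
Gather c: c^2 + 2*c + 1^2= c^2 + 2*c + 1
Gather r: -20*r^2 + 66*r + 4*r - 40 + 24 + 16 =-20*r^2 + 70*r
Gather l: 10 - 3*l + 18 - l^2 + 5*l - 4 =-l^2 + 2*l + 24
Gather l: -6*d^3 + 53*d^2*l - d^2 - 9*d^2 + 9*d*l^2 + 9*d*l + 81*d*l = -6*d^3 - 10*d^2 + 9*d*l^2 + l*(53*d^2 + 90*d)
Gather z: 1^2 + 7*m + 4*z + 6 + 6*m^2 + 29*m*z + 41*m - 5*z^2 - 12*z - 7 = 6*m^2 + 48*m - 5*z^2 + z*(29*m - 8)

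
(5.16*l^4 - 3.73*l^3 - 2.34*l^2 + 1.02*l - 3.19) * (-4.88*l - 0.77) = -25.1808*l^5 + 14.2292*l^4 + 14.2913*l^3 - 3.1758*l^2 + 14.7818*l + 2.4563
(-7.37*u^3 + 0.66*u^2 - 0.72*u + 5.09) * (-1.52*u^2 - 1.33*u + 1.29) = 11.2024*u^5 + 8.7989*u^4 - 9.2907*u^3 - 5.9278*u^2 - 7.6985*u + 6.5661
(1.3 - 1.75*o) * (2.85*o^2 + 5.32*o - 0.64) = -4.9875*o^3 - 5.605*o^2 + 8.036*o - 0.832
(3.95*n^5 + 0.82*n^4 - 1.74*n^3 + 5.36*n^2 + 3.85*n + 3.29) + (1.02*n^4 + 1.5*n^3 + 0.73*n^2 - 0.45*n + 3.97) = 3.95*n^5 + 1.84*n^4 - 0.24*n^3 + 6.09*n^2 + 3.4*n + 7.26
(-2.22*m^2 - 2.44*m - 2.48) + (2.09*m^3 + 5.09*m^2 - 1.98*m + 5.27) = 2.09*m^3 + 2.87*m^2 - 4.42*m + 2.79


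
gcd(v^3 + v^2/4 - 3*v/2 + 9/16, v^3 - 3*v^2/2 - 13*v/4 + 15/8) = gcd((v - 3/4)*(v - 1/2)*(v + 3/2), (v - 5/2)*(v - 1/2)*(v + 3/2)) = v^2 + v - 3/4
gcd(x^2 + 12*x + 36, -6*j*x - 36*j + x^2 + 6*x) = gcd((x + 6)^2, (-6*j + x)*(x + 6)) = x + 6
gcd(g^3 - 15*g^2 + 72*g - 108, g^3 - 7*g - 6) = g - 3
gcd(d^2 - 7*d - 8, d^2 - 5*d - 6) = d + 1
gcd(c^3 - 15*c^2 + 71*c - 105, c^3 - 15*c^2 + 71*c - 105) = c^3 - 15*c^2 + 71*c - 105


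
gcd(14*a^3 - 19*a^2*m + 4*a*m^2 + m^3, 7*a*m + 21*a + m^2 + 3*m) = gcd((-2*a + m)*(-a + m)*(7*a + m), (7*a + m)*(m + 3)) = 7*a + m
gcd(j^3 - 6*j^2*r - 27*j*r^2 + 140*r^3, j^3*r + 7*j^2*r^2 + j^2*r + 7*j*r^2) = 1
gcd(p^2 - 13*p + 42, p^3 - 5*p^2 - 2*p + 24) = 1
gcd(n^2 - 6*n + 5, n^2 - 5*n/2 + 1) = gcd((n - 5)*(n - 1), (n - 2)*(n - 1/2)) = 1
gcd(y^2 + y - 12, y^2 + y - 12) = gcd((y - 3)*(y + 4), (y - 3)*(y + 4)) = y^2 + y - 12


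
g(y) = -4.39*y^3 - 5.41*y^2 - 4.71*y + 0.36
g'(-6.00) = -413.91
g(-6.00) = 782.10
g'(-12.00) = -1771.35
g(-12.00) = 6863.76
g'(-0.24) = -2.87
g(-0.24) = 1.24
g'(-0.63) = -3.12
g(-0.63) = 2.28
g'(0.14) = -6.48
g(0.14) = -0.42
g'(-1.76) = -26.46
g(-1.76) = 15.82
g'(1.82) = -68.03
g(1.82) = -52.60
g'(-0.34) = -2.55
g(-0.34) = 1.51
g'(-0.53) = -2.67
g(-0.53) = 1.99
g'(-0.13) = -3.53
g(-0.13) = 0.89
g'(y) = -13.17*y^2 - 10.82*y - 4.71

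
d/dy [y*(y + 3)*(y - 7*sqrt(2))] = 3*y^2 - 14*sqrt(2)*y + 6*y - 21*sqrt(2)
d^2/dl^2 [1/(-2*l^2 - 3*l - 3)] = 2*(4*l^2 + 6*l - (4*l + 3)^2 + 6)/(2*l^2 + 3*l + 3)^3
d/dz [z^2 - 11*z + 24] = 2*z - 11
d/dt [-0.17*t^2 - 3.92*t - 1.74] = -0.34*t - 3.92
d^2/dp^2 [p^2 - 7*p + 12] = 2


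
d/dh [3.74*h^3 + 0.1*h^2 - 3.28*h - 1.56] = 11.22*h^2 + 0.2*h - 3.28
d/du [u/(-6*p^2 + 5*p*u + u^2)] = (-6*p^2 + 5*p*u + u^2 - u*(5*p + 2*u))/(-6*p^2 + 5*p*u + u^2)^2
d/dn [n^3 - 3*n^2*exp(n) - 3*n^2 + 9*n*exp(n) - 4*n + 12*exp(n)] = -3*n^2*exp(n) + 3*n^2 + 3*n*exp(n) - 6*n + 21*exp(n) - 4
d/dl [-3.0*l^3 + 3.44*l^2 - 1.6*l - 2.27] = -9.0*l^2 + 6.88*l - 1.6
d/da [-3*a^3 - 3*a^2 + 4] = 3*a*(-3*a - 2)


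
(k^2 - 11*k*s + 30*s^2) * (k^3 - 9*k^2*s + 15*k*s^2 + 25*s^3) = k^5 - 20*k^4*s + 144*k^3*s^2 - 410*k^2*s^3 + 175*k*s^4 + 750*s^5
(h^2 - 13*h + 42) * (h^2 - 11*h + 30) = h^4 - 24*h^3 + 215*h^2 - 852*h + 1260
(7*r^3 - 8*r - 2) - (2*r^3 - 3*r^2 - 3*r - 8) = 5*r^3 + 3*r^2 - 5*r + 6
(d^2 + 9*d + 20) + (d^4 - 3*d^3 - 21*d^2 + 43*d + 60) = d^4 - 3*d^3 - 20*d^2 + 52*d + 80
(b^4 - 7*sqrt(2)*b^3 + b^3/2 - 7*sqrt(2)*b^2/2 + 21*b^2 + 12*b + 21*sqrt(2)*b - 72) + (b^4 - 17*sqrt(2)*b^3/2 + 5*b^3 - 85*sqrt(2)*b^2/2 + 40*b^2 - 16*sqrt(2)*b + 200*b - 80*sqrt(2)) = 2*b^4 - 31*sqrt(2)*b^3/2 + 11*b^3/2 - 46*sqrt(2)*b^2 + 61*b^2 + 5*sqrt(2)*b + 212*b - 80*sqrt(2) - 72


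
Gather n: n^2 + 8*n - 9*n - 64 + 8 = n^2 - n - 56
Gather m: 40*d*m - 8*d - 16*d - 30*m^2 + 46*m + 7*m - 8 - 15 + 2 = -24*d - 30*m^2 + m*(40*d + 53) - 21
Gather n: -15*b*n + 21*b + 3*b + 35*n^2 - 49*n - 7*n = 24*b + 35*n^2 + n*(-15*b - 56)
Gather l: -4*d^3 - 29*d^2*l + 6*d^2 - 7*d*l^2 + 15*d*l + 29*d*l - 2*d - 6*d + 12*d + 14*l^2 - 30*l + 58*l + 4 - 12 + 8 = -4*d^3 + 6*d^2 + 4*d + l^2*(14 - 7*d) + l*(-29*d^2 + 44*d + 28)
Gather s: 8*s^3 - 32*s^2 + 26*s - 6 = 8*s^3 - 32*s^2 + 26*s - 6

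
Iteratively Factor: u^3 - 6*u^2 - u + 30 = (u - 5)*(u^2 - u - 6) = (u - 5)*(u - 3)*(u + 2)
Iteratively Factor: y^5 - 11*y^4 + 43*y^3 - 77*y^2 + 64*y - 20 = (y - 1)*(y^4 - 10*y^3 + 33*y^2 - 44*y + 20) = (y - 2)*(y - 1)*(y^3 - 8*y^2 + 17*y - 10) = (y - 5)*(y - 2)*(y - 1)*(y^2 - 3*y + 2) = (y - 5)*(y - 2)*(y - 1)^2*(y - 2)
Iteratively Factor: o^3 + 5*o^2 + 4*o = (o)*(o^2 + 5*o + 4) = o*(o + 4)*(o + 1)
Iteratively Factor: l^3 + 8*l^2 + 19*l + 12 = (l + 4)*(l^2 + 4*l + 3) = (l + 3)*(l + 4)*(l + 1)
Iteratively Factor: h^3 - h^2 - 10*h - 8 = (h + 1)*(h^2 - 2*h - 8) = (h + 1)*(h + 2)*(h - 4)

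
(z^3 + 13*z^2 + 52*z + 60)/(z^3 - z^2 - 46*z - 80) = (z + 6)/(z - 8)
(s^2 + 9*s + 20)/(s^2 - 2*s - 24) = (s + 5)/(s - 6)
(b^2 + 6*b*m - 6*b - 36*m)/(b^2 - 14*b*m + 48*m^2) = (b^2 + 6*b*m - 6*b - 36*m)/(b^2 - 14*b*m + 48*m^2)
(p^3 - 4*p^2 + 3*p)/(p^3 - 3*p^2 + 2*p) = (p - 3)/(p - 2)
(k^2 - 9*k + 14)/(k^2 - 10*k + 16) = (k - 7)/(k - 8)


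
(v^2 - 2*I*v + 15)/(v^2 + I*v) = (v^2 - 2*I*v + 15)/(v*(v + I))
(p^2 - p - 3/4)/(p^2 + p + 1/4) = (2*p - 3)/(2*p + 1)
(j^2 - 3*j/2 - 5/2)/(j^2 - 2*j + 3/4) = 2*(2*j^2 - 3*j - 5)/(4*j^2 - 8*j + 3)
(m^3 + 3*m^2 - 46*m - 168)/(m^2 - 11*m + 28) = (m^2 + 10*m + 24)/(m - 4)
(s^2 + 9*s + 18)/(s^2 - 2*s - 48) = (s + 3)/(s - 8)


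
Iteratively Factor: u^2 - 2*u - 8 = (u + 2)*(u - 4)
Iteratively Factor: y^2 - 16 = (y + 4)*(y - 4)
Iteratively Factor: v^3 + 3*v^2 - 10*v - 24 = (v + 2)*(v^2 + v - 12) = (v + 2)*(v + 4)*(v - 3)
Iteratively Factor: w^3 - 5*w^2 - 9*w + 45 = (w + 3)*(w^2 - 8*w + 15) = (w - 5)*(w + 3)*(w - 3)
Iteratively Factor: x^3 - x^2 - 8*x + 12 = (x - 2)*(x^2 + x - 6) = (x - 2)*(x + 3)*(x - 2)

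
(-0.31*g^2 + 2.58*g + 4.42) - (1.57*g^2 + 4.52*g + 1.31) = -1.88*g^2 - 1.94*g + 3.11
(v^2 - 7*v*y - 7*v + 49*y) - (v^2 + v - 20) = -7*v*y - 8*v + 49*y + 20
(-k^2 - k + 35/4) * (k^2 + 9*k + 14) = -k^4 - 10*k^3 - 57*k^2/4 + 259*k/4 + 245/2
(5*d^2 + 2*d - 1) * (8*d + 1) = 40*d^3 + 21*d^2 - 6*d - 1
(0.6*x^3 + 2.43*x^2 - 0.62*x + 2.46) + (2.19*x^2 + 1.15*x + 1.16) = 0.6*x^3 + 4.62*x^2 + 0.53*x + 3.62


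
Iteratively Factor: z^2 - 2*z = (z - 2)*(z)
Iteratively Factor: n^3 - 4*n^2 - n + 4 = (n - 1)*(n^2 - 3*n - 4) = (n - 4)*(n - 1)*(n + 1)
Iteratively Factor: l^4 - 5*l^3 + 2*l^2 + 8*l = (l - 4)*(l^3 - l^2 - 2*l) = (l - 4)*(l - 2)*(l^2 + l) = l*(l - 4)*(l - 2)*(l + 1)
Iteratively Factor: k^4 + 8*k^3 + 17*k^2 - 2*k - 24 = (k + 4)*(k^3 + 4*k^2 + k - 6) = (k + 3)*(k + 4)*(k^2 + k - 2) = (k + 2)*(k + 3)*(k + 4)*(k - 1)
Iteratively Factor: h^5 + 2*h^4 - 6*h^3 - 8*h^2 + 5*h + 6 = (h + 3)*(h^4 - h^3 - 3*h^2 + h + 2) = (h - 2)*(h + 3)*(h^3 + h^2 - h - 1) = (h - 2)*(h - 1)*(h + 3)*(h^2 + 2*h + 1) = (h - 2)*(h - 1)*(h + 1)*(h + 3)*(h + 1)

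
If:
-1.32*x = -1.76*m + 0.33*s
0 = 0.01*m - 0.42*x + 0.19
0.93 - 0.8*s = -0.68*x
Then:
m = 0.64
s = 1.56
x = 0.47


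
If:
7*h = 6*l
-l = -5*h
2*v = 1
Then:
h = 0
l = 0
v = 1/2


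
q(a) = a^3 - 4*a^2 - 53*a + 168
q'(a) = 3*a^2 - 8*a - 53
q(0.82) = 122.40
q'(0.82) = -57.54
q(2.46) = 28.30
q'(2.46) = -54.53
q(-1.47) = 234.09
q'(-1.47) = -34.76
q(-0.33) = 185.02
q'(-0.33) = -50.03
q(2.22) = 41.57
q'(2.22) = -55.97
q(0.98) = 113.16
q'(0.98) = -57.96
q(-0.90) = 211.73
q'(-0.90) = -43.37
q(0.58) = 136.11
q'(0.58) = -56.63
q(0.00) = 168.00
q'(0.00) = -53.00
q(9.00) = 96.00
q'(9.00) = 118.00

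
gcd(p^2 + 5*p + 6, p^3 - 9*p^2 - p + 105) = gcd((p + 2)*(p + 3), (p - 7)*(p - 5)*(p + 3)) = p + 3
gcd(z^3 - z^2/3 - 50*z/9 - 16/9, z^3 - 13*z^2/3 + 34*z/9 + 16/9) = z^2 - 7*z/3 - 8/9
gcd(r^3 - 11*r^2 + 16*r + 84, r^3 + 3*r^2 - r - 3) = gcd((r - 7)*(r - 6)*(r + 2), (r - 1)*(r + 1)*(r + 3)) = 1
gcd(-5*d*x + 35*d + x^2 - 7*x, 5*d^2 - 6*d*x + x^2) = -5*d + x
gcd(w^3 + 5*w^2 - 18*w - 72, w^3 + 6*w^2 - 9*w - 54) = w^2 + 9*w + 18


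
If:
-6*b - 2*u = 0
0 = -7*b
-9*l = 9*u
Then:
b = 0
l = 0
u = 0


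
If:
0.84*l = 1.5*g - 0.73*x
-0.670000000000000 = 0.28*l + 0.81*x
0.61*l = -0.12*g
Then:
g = -0.37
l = 0.07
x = -0.85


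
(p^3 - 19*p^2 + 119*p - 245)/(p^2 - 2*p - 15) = (p^2 - 14*p + 49)/(p + 3)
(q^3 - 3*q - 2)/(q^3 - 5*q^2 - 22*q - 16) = (q^2 - q - 2)/(q^2 - 6*q - 16)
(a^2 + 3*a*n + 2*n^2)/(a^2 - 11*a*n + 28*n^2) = (a^2 + 3*a*n + 2*n^2)/(a^2 - 11*a*n + 28*n^2)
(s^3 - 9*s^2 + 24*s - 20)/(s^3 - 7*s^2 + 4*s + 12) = (s^2 - 7*s + 10)/(s^2 - 5*s - 6)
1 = 1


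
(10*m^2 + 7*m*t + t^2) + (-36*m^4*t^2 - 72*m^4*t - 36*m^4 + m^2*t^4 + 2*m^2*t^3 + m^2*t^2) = -36*m^4*t^2 - 72*m^4*t - 36*m^4 + m^2*t^4 + 2*m^2*t^3 + m^2*t^2 + 10*m^2 + 7*m*t + t^2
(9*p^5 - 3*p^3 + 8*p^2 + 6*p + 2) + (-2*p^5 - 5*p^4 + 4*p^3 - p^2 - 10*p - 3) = 7*p^5 - 5*p^4 + p^3 + 7*p^2 - 4*p - 1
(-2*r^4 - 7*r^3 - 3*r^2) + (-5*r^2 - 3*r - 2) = -2*r^4 - 7*r^3 - 8*r^2 - 3*r - 2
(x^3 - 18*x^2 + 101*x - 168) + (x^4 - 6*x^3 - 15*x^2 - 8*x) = x^4 - 5*x^3 - 33*x^2 + 93*x - 168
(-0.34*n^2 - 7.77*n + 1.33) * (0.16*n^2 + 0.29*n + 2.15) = -0.0544*n^4 - 1.3418*n^3 - 2.7715*n^2 - 16.3198*n + 2.8595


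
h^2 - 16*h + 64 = (h - 8)^2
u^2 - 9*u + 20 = (u - 5)*(u - 4)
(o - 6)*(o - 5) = o^2 - 11*o + 30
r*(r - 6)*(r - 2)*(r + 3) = r^4 - 5*r^3 - 12*r^2 + 36*r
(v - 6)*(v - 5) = v^2 - 11*v + 30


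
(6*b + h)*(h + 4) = 6*b*h + 24*b + h^2 + 4*h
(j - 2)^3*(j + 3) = j^4 - 3*j^3 - 6*j^2 + 28*j - 24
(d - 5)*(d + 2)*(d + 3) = d^3 - 19*d - 30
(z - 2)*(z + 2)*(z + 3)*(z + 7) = z^4 + 10*z^3 + 17*z^2 - 40*z - 84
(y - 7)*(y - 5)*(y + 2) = y^3 - 10*y^2 + 11*y + 70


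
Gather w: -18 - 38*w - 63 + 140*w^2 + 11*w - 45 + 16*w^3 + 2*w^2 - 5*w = 16*w^3 + 142*w^2 - 32*w - 126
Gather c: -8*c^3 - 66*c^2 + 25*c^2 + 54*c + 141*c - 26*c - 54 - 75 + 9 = -8*c^3 - 41*c^2 + 169*c - 120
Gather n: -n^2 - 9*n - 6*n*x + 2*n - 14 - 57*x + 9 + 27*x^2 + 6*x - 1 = -n^2 + n*(-6*x - 7) + 27*x^2 - 51*x - 6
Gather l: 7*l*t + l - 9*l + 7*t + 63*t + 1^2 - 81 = l*(7*t - 8) + 70*t - 80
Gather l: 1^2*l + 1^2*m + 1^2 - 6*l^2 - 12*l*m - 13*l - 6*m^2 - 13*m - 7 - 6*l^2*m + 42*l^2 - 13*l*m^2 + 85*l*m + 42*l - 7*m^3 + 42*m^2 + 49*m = l^2*(36 - 6*m) + l*(-13*m^2 + 73*m + 30) - 7*m^3 + 36*m^2 + 37*m - 6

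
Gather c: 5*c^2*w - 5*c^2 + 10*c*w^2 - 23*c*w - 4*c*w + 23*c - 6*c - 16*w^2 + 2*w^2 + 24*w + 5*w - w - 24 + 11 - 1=c^2*(5*w - 5) + c*(10*w^2 - 27*w + 17) - 14*w^2 + 28*w - 14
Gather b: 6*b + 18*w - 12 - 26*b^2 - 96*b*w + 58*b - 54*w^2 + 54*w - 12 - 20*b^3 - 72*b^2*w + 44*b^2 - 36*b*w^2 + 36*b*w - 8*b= -20*b^3 + b^2*(18 - 72*w) + b*(-36*w^2 - 60*w + 56) - 54*w^2 + 72*w - 24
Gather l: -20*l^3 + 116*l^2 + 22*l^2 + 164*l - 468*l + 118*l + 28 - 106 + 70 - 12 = -20*l^3 + 138*l^2 - 186*l - 20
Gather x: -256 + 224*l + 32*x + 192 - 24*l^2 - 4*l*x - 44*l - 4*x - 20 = -24*l^2 + 180*l + x*(28 - 4*l) - 84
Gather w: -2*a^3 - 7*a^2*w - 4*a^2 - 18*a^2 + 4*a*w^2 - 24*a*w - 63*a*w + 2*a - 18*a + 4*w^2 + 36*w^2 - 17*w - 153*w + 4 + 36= -2*a^3 - 22*a^2 - 16*a + w^2*(4*a + 40) + w*(-7*a^2 - 87*a - 170) + 40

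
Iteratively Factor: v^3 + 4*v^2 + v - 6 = (v + 2)*(v^2 + 2*v - 3) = (v - 1)*(v + 2)*(v + 3)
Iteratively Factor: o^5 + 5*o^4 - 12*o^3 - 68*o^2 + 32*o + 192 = (o + 4)*(o^4 + o^3 - 16*o^2 - 4*o + 48) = (o - 3)*(o + 4)*(o^3 + 4*o^2 - 4*o - 16) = (o - 3)*(o + 2)*(o + 4)*(o^2 + 2*o - 8) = (o - 3)*(o + 2)*(o + 4)^2*(o - 2)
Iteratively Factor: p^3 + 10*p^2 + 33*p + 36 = (p + 4)*(p^2 + 6*p + 9) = (p + 3)*(p + 4)*(p + 3)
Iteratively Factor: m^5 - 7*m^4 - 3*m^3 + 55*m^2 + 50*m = (m + 1)*(m^4 - 8*m^3 + 5*m^2 + 50*m) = (m - 5)*(m + 1)*(m^3 - 3*m^2 - 10*m) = (m - 5)*(m + 1)*(m + 2)*(m^2 - 5*m) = (m - 5)^2*(m + 1)*(m + 2)*(m)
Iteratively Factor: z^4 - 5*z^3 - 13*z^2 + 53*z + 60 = (z + 1)*(z^3 - 6*z^2 - 7*z + 60) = (z - 5)*(z + 1)*(z^2 - z - 12) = (z - 5)*(z - 4)*(z + 1)*(z + 3)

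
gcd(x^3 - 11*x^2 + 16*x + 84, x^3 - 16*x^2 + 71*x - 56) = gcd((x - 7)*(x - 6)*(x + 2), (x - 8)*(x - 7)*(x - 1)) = x - 7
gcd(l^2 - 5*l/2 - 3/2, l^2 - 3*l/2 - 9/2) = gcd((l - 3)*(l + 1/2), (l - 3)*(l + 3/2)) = l - 3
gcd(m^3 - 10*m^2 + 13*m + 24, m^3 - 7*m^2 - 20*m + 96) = m^2 - 11*m + 24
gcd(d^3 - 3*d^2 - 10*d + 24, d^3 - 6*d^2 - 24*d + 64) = d - 2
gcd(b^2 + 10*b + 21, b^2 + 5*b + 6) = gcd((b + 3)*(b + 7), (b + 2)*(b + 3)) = b + 3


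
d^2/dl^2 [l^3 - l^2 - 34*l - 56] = 6*l - 2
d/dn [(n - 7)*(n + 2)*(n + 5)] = 3*n^2 - 39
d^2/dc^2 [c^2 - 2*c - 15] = 2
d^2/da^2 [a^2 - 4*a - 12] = 2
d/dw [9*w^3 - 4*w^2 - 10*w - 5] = 27*w^2 - 8*w - 10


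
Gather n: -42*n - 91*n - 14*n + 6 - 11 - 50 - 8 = -147*n - 63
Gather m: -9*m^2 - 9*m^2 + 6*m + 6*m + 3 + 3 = -18*m^2 + 12*m + 6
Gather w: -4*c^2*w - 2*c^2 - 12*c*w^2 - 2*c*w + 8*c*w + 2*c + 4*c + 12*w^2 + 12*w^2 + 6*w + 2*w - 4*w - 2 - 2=-2*c^2 + 6*c + w^2*(24 - 12*c) + w*(-4*c^2 + 6*c + 4) - 4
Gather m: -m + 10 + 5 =15 - m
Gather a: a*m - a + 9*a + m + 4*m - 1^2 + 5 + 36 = a*(m + 8) + 5*m + 40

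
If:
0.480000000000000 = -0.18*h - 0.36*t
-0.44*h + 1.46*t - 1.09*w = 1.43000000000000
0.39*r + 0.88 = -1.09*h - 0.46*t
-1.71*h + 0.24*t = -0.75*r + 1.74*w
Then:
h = 2.82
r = -6.90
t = -2.74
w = -6.12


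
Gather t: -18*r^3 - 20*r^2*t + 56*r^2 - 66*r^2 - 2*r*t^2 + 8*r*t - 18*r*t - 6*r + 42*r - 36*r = -18*r^3 - 10*r^2 - 2*r*t^2 + t*(-20*r^2 - 10*r)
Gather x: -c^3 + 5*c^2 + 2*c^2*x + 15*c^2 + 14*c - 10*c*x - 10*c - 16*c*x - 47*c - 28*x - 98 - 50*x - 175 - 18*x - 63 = -c^3 + 20*c^2 - 43*c + x*(2*c^2 - 26*c - 96) - 336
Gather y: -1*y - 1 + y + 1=0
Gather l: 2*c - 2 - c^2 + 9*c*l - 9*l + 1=-c^2 + 2*c + l*(9*c - 9) - 1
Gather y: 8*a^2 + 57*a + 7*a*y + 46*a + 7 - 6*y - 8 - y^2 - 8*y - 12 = 8*a^2 + 103*a - y^2 + y*(7*a - 14) - 13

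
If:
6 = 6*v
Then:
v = 1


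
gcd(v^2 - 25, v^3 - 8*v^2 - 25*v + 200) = v^2 - 25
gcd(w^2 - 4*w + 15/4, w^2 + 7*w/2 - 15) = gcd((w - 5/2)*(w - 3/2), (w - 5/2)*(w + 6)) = w - 5/2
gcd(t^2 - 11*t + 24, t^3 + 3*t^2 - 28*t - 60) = 1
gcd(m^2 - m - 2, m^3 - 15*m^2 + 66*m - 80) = m - 2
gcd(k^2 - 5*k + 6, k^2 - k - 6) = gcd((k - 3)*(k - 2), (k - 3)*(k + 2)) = k - 3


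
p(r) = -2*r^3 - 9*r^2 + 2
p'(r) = -6*r^2 - 18*r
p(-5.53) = 65.00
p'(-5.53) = -83.95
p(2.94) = -126.62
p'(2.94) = -104.78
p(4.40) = -342.61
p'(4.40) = -195.36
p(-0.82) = -2.95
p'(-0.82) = 10.73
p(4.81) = -428.79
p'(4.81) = -225.40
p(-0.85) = -3.27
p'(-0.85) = 10.96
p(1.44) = -22.63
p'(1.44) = -38.36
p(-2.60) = -23.69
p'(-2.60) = 6.24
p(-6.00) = 110.00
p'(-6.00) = -108.00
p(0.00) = 2.00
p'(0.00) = 0.00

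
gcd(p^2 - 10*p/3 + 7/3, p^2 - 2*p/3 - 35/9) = p - 7/3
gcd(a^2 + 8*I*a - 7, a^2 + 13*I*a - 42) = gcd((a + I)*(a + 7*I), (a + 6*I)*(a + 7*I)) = a + 7*I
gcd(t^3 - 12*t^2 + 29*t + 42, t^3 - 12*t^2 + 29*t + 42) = t^3 - 12*t^2 + 29*t + 42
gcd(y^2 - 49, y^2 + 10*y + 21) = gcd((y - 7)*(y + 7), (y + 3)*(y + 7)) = y + 7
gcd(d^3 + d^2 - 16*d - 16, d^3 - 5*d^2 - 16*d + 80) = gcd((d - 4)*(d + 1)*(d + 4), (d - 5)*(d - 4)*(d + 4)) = d^2 - 16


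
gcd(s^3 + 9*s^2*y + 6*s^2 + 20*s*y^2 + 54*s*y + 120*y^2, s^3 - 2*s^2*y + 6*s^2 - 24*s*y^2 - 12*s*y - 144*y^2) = s^2 + 4*s*y + 6*s + 24*y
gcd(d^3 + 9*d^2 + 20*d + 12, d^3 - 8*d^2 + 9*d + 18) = d + 1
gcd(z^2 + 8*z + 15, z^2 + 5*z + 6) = z + 3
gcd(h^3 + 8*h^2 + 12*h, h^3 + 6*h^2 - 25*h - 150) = h + 6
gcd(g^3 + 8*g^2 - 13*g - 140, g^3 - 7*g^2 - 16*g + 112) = g - 4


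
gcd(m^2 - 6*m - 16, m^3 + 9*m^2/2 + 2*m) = 1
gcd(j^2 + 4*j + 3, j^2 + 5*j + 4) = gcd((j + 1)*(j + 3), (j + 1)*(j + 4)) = j + 1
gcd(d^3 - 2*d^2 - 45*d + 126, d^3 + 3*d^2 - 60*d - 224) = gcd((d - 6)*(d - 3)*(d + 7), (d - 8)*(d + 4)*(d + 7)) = d + 7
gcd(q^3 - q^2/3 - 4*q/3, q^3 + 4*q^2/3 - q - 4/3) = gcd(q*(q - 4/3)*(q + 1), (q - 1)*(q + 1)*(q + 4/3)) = q + 1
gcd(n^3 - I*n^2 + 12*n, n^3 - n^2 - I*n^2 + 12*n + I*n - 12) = n^2 - I*n + 12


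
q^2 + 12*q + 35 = (q + 5)*(q + 7)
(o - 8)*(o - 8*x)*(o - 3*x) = o^3 - 11*o^2*x - 8*o^2 + 24*o*x^2 + 88*o*x - 192*x^2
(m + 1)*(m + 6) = m^2 + 7*m + 6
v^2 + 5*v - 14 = (v - 2)*(v + 7)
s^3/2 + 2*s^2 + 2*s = s*(s/2 + 1)*(s + 2)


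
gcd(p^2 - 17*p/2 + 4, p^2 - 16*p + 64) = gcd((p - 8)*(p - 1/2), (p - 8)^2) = p - 8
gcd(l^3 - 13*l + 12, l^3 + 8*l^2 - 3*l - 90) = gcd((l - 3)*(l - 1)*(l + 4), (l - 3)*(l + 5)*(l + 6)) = l - 3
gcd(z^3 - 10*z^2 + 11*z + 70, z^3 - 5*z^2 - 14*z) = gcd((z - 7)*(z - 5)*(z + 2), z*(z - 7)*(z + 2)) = z^2 - 5*z - 14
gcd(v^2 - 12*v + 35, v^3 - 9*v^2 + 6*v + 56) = v - 7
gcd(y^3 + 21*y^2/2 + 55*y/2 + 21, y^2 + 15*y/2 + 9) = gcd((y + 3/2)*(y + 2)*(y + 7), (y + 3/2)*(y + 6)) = y + 3/2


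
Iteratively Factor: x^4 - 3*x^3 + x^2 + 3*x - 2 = (x - 1)*(x^3 - 2*x^2 - x + 2) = (x - 1)^2*(x^2 - x - 2) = (x - 2)*(x - 1)^2*(x + 1)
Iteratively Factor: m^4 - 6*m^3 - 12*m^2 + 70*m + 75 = (m - 5)*(m^3 - m^2 - 17*m - 15) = (m - 5)*(m + 1)*(m^2 - 2*m - 15) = (m - 5)*(m + 1)*(m + 3)*(m - 5)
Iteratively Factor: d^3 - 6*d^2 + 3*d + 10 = (d - 5)*(d^2 - d - 2) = (d - 5)*(d - 2)*(d + 1)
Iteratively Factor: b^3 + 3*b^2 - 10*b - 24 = (b - 3)*(b^2 + 6*b + 8) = (b - 3)*(b + 2)*(b + 4)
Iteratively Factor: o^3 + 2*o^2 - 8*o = (o - 2)*(o^2 + 4*o) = (o - 2)*(o + 4)*(o)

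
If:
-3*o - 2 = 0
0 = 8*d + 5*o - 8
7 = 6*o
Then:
No Solution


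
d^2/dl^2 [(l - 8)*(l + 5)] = 2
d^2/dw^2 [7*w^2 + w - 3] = 14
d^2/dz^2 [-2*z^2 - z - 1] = -4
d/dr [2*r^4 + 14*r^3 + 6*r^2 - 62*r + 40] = 8*r^3 + 42*r^2 + 12*r - 62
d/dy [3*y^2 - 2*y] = 6*y - 2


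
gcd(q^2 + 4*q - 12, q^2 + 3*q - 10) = q - 2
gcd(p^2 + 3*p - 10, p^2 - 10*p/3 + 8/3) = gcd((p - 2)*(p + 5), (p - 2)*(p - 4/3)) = p - 2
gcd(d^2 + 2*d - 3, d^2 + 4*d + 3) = d + 3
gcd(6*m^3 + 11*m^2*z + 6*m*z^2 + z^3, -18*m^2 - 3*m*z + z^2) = 3*m + z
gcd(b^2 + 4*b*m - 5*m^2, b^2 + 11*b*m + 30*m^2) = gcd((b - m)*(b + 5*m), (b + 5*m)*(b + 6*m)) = b + 5*m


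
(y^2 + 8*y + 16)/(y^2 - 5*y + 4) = (y^2 + 8*y + 16)/(y^2 - 5*y + 4)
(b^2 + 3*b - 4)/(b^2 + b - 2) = (b + 4)/(b + 2)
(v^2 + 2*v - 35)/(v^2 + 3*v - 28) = (v - 5)/(v - 4)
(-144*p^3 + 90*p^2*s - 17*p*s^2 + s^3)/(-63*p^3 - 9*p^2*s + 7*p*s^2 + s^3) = (48*p^2 - 14*p*s + s^2)/(21*p^2 + 10*p*s + s^2)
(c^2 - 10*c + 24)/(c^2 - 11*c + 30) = (c - 4)/(c - 5)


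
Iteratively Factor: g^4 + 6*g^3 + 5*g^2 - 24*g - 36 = (g - 2)*(g^3 + 8*g^2 + 21*g + 18) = (g - 2)*(g + 3)*(g^2 + 5*g + 6) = (g - 2)*(g + 2)*(g + 3)*(g + 3)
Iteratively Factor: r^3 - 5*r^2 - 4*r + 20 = (r - 5)*(r^2 - 4) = (r - 5)*(r + 2)*(r - 2)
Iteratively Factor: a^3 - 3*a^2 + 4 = (a + 1)*(a^2 - 4*a + 4) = (a - 2)*(a + 1)*(a - 2)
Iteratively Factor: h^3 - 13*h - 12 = (h - 4)*(h^2 + 4*h + 3) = (h - 4)*(h + 1)*(h + 3)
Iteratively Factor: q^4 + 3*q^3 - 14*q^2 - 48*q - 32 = (q + 4)*(q^3 - q^2 - 10*q - 8) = (q + 1)*(q + 4)*(q^2 - 2*q - 8) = (q + 1)*(q + 2)*(q + 4)*(q - 4)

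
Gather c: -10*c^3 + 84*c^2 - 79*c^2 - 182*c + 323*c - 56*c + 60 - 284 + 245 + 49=-10*c^3 + 5*c^2 + 85*c + 70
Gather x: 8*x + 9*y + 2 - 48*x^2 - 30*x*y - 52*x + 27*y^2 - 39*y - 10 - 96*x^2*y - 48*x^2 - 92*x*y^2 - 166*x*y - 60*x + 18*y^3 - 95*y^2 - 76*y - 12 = x^2*(-96*y - 96) + x*(-92*y^2 - 196*y - 104) + 18*y^3 - 68*y^2 - 106*y - 20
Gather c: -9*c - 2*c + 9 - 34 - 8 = -11*c - 33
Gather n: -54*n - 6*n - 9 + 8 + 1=-60*n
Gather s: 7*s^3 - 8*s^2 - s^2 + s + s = 7*s^3 - 9*s^2 + 2*s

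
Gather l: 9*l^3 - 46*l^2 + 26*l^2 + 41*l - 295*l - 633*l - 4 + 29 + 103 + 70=9*l^3 - 20*l^2 - 887*l + 198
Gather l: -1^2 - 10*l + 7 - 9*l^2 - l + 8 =-9*l^2 - 11*l + 14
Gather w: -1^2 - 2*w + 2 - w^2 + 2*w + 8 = 9 - w^2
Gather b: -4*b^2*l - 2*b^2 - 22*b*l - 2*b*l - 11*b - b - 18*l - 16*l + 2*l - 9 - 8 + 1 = b^2*(-4*l - 2) + b*(-24*l - 12) - 32*l - 16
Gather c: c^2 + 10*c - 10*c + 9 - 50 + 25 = c^2 - 16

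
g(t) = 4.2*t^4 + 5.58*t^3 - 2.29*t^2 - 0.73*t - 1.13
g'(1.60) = 103.61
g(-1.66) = 0.14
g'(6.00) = 4203.23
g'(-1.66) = -23.85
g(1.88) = 78.95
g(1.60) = 42.22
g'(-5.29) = -1995.05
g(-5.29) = 2401.67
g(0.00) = -1.13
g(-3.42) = 325.96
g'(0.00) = -0.73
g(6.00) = 6560.53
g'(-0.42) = 2.90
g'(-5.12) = -1793.31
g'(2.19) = 245.98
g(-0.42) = -1.51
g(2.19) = 141.51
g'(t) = 16.8*t^3 + 16.74*t^2 - 4.58*t - 0.73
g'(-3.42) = -461.30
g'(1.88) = 161.46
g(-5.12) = 2079.86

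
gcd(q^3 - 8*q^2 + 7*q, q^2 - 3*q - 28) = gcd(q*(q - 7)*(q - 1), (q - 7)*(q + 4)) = q - 7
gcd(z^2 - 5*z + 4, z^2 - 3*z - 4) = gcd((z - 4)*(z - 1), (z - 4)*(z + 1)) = z - 4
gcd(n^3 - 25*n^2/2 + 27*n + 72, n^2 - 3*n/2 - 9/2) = n + 3/2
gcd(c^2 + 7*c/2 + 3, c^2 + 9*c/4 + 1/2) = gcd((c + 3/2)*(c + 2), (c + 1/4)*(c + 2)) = c + 2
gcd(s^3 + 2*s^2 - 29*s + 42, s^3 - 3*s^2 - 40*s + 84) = s - 2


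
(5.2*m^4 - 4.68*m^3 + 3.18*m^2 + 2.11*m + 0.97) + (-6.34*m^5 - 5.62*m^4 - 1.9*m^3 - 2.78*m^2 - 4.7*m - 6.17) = -6.34*m^5 - 0.42*m^4 - 6.58*m^3 + 0.4*m^2 - 2.59*m - 5.2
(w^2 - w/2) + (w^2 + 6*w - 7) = 2*w^2 + 11*w/2 - 7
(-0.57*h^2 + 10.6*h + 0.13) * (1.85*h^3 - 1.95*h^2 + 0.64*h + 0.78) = -1.0545*h^5 + 20.7215*h^4 - 20.7943*h^3 + 6.0859*h^2 + 8.3512*h + 0.1014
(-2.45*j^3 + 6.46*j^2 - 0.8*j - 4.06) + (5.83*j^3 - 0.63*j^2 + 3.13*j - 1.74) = 3.38*j^3 + 5.83*j^2 + 2.33*j - 5.8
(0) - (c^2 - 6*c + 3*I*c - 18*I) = -c^2 + 6*c - 3*I*c + 18*I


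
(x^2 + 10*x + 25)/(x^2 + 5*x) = (x + 5)/x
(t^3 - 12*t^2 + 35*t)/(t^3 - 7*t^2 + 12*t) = (t^2 - 12*t + 35)/(t^2 - 7*t + 12)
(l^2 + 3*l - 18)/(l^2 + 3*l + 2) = (l^2 + 3*l - 18)/(l^2 + 3*l + 2)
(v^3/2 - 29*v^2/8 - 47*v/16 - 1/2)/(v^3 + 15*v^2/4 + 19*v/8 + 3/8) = (v - 8)/(2*(v + 3))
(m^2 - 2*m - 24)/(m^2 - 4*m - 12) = (m + 4)/(m + 2)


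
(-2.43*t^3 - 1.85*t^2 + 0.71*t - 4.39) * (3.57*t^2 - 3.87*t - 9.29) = -8.6751*t^5 + 2.7996*t^4 + 32.2689*t^3 - 1.2335*t^2 + 10.3934*t + 40.7831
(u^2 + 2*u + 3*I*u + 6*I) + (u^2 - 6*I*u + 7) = 2*u^2 + 2*u - 3*I*u + 7 + 6*I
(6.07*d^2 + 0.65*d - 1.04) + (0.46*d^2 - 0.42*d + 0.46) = 6.53*d^2 + 0.23*d - 0.58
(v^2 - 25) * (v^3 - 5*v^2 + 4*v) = v^5 - 5*v^4 - 21*v^3 + 125*v^2 - 100*v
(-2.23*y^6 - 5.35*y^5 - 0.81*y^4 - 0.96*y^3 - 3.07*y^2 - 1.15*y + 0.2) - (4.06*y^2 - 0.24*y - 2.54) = -2.23*y^6 - 5.35*y^5 - 0.81*y^4 - 0.96*y^3 - 7.13*y^2 - 0.91*y + 2.74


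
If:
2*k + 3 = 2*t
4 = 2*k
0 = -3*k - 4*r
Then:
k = 2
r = -3/2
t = 7/2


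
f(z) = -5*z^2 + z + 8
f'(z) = 1 - 10*z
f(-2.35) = -21.96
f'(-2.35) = 24.50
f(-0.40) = 6.80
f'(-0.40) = 5.00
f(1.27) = 1.21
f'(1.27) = -11.70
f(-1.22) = -0.66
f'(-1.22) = 13.20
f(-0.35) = 7.04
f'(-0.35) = 4.50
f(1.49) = -1.61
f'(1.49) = -13.90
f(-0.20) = 7.60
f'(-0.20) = 3.00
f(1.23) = 1.67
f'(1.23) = -11.30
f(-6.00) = -178.00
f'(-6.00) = 61.00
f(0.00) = 8.00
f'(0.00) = 1.00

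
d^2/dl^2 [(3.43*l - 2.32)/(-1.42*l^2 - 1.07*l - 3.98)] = (-(2.84*l + 1.07)*(3.43*l - 2.32)*(5.68*l + 2.14) + (29.2236*l + 0.751400000000002)*(1.42*l^2 + 1.07*l + 3.98))/(1.42*l^2 + 1.07*l + 3.98)^3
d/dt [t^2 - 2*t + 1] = 2*t - 2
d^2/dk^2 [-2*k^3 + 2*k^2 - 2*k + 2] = 4 - 12*k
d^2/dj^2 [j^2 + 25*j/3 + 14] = 2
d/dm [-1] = 0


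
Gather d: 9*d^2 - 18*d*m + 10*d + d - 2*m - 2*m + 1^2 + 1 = 9*d^2 + d*(11 - 18*m) - 4*m + 2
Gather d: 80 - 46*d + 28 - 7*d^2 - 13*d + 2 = -7*d^2 - 59*d + 110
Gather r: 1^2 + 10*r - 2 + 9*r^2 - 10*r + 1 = 9*r^2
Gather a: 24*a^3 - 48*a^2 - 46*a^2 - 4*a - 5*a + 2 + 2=24*a^3 - 94*a^2 - 9*a + 4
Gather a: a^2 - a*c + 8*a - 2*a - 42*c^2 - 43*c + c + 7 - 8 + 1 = a^2 + a*(6 - c) - 42*c^2 - 42*c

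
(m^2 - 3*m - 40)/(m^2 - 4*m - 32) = (m + 5)/(m + 4)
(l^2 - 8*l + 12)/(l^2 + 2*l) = (l^2 - 8*l + 12)/(l*(l + 2))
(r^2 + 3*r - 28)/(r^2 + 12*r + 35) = (r - 4)/(r + 5)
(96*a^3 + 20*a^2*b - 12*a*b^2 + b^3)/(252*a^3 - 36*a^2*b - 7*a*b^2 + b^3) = (16*a^2 + 6*a*b - b^2)/(42*a^2 + a*b - b^2)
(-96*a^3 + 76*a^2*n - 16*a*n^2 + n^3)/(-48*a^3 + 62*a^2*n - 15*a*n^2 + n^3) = (2*a - n)/(a - n)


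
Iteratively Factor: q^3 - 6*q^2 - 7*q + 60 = (q + 3)*(q^2 - 9*q + 20) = (q - 5)*(q + 3)*(q - 4)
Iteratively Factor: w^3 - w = (w)*(w^2 - 1) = w*(w - 1)*(w + 1)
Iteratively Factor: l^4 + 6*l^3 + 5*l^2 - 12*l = (l - 1)*(l^3 + 7*l^2 + 12*l) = (l - 1)*(l + 4)*(l^2 + 3*l) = (l - 1)*(l + 3)*(l + 4)*(l)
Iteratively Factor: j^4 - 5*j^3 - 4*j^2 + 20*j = (j - 2)*(j^3 - 3*j^2 - 10*j) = (j - 2)*(j + 2)*(j^2 - 5*j) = (j - 5)*(j - 2)*(j + 2)*(j)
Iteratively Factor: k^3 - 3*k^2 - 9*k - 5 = (k + 1)*(k^2 - 4*k - 5) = (k + 1)^2*(k - 5)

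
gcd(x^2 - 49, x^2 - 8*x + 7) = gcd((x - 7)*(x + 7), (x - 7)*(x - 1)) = x - 7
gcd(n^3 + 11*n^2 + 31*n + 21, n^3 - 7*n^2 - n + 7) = n + 1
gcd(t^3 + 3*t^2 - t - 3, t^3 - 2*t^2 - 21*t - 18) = t^2 + 4*t + 3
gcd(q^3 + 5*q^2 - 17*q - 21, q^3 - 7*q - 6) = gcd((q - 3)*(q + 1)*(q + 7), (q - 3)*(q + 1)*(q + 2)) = q^2 - 2*q - 3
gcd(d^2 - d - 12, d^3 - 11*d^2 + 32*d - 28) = 1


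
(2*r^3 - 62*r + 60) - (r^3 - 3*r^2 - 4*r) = r^3 + 3*r^2 - 58*r + 60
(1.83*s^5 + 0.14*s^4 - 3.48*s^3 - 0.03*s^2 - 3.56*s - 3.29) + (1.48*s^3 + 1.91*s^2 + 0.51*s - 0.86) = 1.83*s^5 + 0.14*s^4 - 2.0*s^3 + 1.88*s^2 - 3.05*s - 4.15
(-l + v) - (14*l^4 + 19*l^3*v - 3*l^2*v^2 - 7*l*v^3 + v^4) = -14*l^4 - 19*l^3*v + 3*l^2*v^2 + 7*l*v^3 - l - v^4 + v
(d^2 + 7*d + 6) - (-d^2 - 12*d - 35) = 2*d^2 + 19*d + 41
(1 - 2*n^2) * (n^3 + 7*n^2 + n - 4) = -2*n^5 - 14*n^4 - n^3 + 15*n^2 + n - 4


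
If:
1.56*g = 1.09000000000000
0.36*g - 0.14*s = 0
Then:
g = 0.70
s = 1.80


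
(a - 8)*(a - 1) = a^2 - 9*a + 8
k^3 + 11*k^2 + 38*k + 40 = (k + 2)*(k + 4)*(k + 5)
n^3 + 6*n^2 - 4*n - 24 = (n - 2)*(n + 2)*(n + 6)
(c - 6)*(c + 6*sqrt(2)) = c^2 - 6*c + 6*sqrt(2)*c - 36*sqrt(2)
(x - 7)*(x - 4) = x^2 - 11*x + 28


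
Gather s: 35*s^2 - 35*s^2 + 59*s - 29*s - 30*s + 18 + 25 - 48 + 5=0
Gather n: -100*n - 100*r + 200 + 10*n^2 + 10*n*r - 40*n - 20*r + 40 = 10*n^2 + n*(10*r - 140) - 120*r + 240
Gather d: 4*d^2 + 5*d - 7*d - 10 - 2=4*d^2 - 2*d - 12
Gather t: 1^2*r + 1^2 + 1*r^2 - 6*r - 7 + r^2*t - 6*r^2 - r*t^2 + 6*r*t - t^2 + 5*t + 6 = -5*r^2 - 5*r + t^2*(-r - 1) + t*(r^2 + 6*r + 5)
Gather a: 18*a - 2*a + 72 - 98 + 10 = 16*a - 16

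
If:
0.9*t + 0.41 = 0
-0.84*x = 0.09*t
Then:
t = -0.46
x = 0.05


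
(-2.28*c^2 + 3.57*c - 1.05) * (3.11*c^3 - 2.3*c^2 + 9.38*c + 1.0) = -7.0908*c^5 + 16.3467*c^4 - 32.8629*c^3 + 33.6216*c^2 - 6.279*c - 1.05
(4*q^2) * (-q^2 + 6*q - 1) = -4*q^4 + 24*q^3 - 4*q^2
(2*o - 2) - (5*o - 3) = 1 - 3*o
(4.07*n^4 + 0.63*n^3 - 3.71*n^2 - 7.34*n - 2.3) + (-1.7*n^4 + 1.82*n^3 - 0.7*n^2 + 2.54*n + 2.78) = 2.37*n^4 + 2.45*n^3 - 4.41*n^2 - 4.8*n + 0.48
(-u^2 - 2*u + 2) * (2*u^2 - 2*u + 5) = -2*u^4 - 2*u^3 + 3*u^2 - 14*u + 10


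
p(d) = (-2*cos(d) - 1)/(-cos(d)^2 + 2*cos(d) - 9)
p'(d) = (-2*sin(d)*cos(d) + 2*sin(d))*(-2*cos(d) - 1)/(-cos(d)^2 + 2*cos(d) - 9)^2 + 2*sin(d)/(-cos(d)^2 + 2*cos(d) - 9) = 2*(cos(d)^2 + cos(d) - 10)*sin(d)/(sin(d)^2 + 2*cos(d) - 10)^2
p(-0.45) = 0.35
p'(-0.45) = 0.11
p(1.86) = 0.04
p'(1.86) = -0.21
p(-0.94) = 0.27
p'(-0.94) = 0.22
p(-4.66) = 0.10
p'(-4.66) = -0.24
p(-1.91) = 0.03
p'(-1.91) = 0.20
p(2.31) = -0.03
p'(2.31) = -0.13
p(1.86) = 0.04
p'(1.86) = -0.21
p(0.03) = 0.37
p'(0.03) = -0.01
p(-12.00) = 0.33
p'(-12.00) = -0.14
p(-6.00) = 0.36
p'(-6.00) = -0.07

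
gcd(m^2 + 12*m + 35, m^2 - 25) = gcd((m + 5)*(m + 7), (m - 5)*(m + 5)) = m + 5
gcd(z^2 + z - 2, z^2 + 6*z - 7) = z - 1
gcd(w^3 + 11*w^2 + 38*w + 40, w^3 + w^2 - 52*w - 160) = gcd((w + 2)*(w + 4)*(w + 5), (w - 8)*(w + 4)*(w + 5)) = w^2 + 9*w + 20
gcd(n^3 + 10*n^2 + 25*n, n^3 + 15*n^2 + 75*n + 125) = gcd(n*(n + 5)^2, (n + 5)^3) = n^2 + 10*n + 25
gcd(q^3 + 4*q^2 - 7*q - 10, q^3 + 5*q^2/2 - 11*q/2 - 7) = q^2 - q - 2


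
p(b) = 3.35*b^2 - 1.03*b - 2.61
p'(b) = 6.7*b - 1.03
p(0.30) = -2.62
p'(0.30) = 0.98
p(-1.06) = 2.25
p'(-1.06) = -8.13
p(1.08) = 0.19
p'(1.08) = 6.21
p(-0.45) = -1.47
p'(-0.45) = -4.04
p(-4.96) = 84.91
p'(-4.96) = -34.26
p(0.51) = -2.26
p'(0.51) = 2.39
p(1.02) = -0.18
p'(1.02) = 5.80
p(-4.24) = 61.98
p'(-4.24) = -29.44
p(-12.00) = 492.15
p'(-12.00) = -81.43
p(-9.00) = 278.01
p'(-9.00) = -61.33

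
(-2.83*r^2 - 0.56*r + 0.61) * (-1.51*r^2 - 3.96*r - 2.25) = 4.2733*r^4 + 12.0524*r^3 + 7.664*r^2 - 1.1556*r - 1.3725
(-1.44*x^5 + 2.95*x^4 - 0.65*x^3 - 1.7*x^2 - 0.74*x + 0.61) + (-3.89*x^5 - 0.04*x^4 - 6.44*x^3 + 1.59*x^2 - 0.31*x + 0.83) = -5.33*x^5 + 2.91*x^4 - 7.09*x^3 - 0.11*x^2 - 1.05*x + 1.44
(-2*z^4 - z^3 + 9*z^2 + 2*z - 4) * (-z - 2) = 2*z^5 + 5*z^4 - 7*z^3 - 20*z^2 + 8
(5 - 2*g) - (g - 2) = 7 - 3*g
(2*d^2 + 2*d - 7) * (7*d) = 14*d^3 + 14*d^2 - 49*d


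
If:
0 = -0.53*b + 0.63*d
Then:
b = 1.18867924528302*d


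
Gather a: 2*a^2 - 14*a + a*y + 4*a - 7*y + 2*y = 2*a^2 + a*(y - 10) - 5*y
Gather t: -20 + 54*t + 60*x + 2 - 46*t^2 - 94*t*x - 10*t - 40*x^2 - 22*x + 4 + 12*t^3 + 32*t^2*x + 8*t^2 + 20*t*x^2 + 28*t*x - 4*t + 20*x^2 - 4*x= 12*t^3 + t^2*(32*x - 38) + t*(20*x^2 - 66*x + 40) - 20*x^2 + 34*x - 14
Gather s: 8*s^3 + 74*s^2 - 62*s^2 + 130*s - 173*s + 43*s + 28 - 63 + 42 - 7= 8*s^3 + 12*s^2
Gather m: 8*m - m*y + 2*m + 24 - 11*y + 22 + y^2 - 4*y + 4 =m*(10 - y) + y^2 - 15*y + 50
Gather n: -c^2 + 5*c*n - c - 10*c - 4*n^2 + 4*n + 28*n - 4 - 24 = -c^2 - 11*c - 4*n^2 + n*(5*c + 32) - 28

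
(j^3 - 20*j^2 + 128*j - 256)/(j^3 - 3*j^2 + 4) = (j^3 - 20*j^2 + 128*j - 256)/(j^3 - 3*j^2 + 4)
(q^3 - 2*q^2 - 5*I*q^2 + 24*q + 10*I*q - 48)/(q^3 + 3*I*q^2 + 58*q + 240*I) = (q^2 + q*(-2 + 3*I) - 6*I)/(q^2 + 11*I*q - 30)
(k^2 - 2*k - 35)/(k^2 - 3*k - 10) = (-k^2 + 2*k + 35)/(-k^2 + 3*k + 10)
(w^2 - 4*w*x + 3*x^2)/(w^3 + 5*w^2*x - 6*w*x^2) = (w - 3*x)/(w*(w + 6*x))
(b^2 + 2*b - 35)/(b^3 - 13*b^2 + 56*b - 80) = (b + 7)/(b^2 - 8*b + 16)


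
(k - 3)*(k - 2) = k^2 - 5*k + 6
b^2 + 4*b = b*(b + 4)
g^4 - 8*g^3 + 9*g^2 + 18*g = g*(g - 6)*(g - 3)*(g + 1)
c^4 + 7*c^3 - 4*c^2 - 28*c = c*(c - 2)*(c + 2)*(c + 7)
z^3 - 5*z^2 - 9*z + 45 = (z - 5)*(z - 3)*(z + 3)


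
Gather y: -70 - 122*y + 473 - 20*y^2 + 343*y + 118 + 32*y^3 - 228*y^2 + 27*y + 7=32*y^3 - 248*y^2 + 248*y + 528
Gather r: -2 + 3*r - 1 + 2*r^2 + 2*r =2*r^2 + 5*r - 3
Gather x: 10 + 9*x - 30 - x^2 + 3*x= -x^2 + 12*x - 20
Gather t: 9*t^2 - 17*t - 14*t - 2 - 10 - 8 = 9*t^2 - 31*t - 20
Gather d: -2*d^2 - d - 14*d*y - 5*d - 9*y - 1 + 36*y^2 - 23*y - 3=-2*d^2 + d*(-14*y - 6) + 36*y^2 - 32*y - 4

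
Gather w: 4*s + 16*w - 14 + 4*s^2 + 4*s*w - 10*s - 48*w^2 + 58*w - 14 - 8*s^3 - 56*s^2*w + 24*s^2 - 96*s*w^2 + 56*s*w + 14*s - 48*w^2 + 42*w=-8*s^3 + 28*s^2 + 8*s + w^2*(-96*s - 96) + w*(-56*s^2 + 60*s + 116) - 28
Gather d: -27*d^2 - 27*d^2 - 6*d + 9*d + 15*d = -54*d^2 + 18*d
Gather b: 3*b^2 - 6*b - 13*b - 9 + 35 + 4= 3*b^2 - 19*b + 30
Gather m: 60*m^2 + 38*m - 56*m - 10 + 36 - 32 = 60*m^2 - 18*m - 6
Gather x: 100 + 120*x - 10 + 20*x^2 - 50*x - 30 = 20*x^2 + 70*x + 60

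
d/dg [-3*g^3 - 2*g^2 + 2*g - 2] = -9*g^2 - 4*g + 2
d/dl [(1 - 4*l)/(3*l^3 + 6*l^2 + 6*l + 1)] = (24*l^3 + 15*l^2 - 12*l - 10)/(9*l^6 + 36*l^5 + 72*l^4 + 78*l^3 + 48*l^2 + 12*l + 1)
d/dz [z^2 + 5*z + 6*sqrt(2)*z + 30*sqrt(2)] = 2*z + 5 + 6*sqrt(2)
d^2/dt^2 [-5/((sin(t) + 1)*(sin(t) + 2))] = 5*(4*sin(t)^3 + 5*sin(t)^2 - 10*sin(t) - 14)/((sin(t) + 1)^2*(sin(t) + 2)^3)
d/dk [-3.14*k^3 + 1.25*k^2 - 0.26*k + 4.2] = -9.42*k^2 + 2.5*k - 0.26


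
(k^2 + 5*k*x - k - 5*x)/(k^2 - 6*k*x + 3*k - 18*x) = (k^2 + 5*k*x - k - 5*x)/(k^2 - 6*k*x + 3*k - 18*x)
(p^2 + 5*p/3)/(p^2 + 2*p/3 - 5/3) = p/(p - 1)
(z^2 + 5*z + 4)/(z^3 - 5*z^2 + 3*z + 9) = (z + 4)/(z^2 - 6*z + 9)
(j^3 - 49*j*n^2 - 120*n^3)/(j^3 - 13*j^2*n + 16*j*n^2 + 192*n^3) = (j + 5*n)/(j - 8*n)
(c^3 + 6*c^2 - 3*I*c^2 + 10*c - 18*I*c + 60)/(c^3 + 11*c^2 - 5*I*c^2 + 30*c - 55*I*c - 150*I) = (c + 2*I)/(c + 5)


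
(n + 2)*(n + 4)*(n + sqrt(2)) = n^3 + sqrt(2)*n^2 + 6*n^2 + 8*n + 6*sqrt(2)*n + 8*sqrt(2)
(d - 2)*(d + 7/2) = d^2 + 3*d/2 - 7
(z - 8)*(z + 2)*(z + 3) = z^3 - 3*z^2 - 34*z - 48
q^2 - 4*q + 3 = (q - 3)*(q - 1)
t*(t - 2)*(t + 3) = t^3 + t^2 - 6*t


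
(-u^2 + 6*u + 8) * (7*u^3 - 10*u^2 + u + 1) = -7*u^5 + 52*u^4 - 5*u^3 - 75*u^2 + 14*u + 8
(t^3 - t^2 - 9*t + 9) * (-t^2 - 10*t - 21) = -t^5 - 9*t^4 - 2*t^3 + 102*t^2 + 99*t - 189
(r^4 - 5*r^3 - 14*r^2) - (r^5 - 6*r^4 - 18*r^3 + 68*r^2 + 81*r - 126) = -r^5 + 7*r^4 + 13*r^3 - 82*r^2 - 81*r + 126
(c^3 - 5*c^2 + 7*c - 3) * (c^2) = c^5 - 5*c^4 + 7*c^3 - 3*c^2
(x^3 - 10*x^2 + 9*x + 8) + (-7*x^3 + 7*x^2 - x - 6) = -6*x^3 - 3*x^2 + 8*x + 2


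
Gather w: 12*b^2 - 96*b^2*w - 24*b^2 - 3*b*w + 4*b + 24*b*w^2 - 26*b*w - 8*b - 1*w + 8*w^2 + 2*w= -12*b^2 - 4*b + w^2*(24*b + 8) + w*(-96*b^2 - 29*b + 1)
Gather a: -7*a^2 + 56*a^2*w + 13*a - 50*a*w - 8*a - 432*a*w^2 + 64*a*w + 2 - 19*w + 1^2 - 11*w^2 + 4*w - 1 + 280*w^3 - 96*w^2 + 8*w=a^2*(56*w - 7) + a*(-432*w^2 + 14*w + 5) + 280*w^3 - 107*w^2 - 7*w + 2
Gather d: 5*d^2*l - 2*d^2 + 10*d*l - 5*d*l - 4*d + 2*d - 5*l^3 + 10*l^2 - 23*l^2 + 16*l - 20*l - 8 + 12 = d^2*(5*l - 2) + d*(5*l - 2) - 5*l^3 - 13*l^2 - 4*l + 4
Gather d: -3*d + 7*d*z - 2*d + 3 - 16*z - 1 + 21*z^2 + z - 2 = d*(7*z - 5) + 21*z^2 - 15*z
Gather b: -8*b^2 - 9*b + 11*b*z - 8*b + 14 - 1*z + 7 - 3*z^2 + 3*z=-8*b^2 + b*(11*z - 17) - 3*z^2 + 2*z + 21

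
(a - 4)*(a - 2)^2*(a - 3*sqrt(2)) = a^4 - 8*a^3 - 3*sqrt(2)*a^3 + 20*a^2 + 24*sqrt(2)*a^2 - 60*sqrt(2)*a - 16*a + 48*sqrt(2)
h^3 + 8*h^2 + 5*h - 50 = (h - 2)*(h + 5)^2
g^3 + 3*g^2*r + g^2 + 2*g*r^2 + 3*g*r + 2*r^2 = (g + 1)*(g + r)*(g + 2*r)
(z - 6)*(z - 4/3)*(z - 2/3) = z^3 - 8*z^2 + 116*z/9 - 16/3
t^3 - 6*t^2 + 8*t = t*(t - 4)*(t - 2)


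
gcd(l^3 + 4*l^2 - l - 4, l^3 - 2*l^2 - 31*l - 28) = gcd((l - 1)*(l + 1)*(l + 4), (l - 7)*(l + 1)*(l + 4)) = l^2 + 5*l + 4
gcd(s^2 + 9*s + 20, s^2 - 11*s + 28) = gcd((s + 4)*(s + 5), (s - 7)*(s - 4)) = 1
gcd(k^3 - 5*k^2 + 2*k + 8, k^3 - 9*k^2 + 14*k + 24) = k^2 - 3*k - 4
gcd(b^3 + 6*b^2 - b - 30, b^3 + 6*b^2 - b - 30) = b^3 + 6*b^2 - b - 30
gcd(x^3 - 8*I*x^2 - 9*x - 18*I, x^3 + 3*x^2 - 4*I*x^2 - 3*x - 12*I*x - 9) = x - 3*I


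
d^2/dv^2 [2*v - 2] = 0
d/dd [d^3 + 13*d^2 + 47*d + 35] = 3*d^2 + 26*d + 47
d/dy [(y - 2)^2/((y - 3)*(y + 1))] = 2*(y^2 - 7*y + 10)/(y^4 - 4*y^3 - 2*y^2 + 12*y + 9)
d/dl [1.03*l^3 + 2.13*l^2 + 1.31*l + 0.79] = 3.09*l^2 + 4.26*l + 1.31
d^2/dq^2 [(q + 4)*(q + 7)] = 2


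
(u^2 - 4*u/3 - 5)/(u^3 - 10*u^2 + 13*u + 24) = (u + 5/3)/(u^2 - 7*u - 8)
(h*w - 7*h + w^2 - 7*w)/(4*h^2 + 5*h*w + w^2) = (w - 7)/(4*h + w)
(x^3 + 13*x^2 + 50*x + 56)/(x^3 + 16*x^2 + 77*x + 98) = (x + 4)/(x + 7)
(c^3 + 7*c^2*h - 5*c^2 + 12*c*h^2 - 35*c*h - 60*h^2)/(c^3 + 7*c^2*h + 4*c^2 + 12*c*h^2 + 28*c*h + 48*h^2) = (c - 5)/(c + 4)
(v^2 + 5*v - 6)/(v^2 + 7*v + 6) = (v - 1)/(v + 1)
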